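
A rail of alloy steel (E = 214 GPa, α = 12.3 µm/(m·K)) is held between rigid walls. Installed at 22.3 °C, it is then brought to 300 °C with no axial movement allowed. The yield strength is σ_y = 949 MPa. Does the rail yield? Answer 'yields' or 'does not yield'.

does not yield

ΔT = 277.7 K. Constrained thermal stress σ = E·α·ΔT = 214.0×10³ MPa × 12.3×10⁻⁶ × 277.7 = 731 MPa (compressive).
Compare to σ_y = 949 MPa: σ < σ_y, so it does not yield.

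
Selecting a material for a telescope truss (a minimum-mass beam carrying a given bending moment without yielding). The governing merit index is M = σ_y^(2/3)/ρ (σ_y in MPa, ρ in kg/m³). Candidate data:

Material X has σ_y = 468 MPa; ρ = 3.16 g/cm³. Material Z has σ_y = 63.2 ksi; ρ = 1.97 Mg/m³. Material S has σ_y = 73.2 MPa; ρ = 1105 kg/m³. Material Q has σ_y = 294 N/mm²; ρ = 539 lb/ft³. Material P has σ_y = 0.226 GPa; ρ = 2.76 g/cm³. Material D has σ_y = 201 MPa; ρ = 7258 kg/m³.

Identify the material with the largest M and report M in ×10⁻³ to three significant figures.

material Z, M = 29.2×10⁻³

Normalizing units and computing the index:
  material X: σ_y = 468.0 MPa, ρ = 3160 kg/m³
  material Z: σ_y = 435.7 MPa, ρ = 1970 kg/m³
  material S: σ_y = 73.20 MPa, ρ = 1105 kg/m³
  material Q: σ_y = 294.0 MPa, ρ = 8634 kg/m³
  material P: σ_y = 226.0 MPa, ρ = 2760 kg/m³
  material D: σ_y = 201.0 MPa, ρ = 7258 kg/m³
  material Z: M = 29.2×10⁻³
  material X: M = 19.1×10⁻³
  material S: M = 15.8×10⁻³
  material P: M = 13.4×10⁻³
  material Q: M = 5.12×10⁻³
  material D: M = 4.73×10⁻³
Material Z has the largest M.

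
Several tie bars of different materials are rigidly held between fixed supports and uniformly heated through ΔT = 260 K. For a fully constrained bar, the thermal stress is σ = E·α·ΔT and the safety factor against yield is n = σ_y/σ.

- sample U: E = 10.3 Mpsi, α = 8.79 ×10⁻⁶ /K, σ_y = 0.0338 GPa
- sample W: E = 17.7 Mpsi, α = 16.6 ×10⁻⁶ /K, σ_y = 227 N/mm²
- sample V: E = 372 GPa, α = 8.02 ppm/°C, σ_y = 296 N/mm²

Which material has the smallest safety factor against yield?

Per material, after unit conversion:
  sample U: E = 71.02, α = 8.79, σ_y = 33.80 → σ = 162 MPa, n = 0.208
  sample W: E = 122.0, α = 16.6, σ_y = 227.0 → σ = 527 MPa, n = 0.431
  sample V: E = 372.0, α = 8.02, σ_y = 296.0 → σ = 776 MPa, n = 0.382
Sample U has the lowest safety factor, n = 0.208.

sample U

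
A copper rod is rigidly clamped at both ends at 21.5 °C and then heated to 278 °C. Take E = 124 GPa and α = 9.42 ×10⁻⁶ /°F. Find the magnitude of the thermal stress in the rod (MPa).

539 MPa

α = 9.42×10⁻⁶/°F × 9/5 = 17.0×10⁻⁶/K.
ΔT = 256.5 K. Constrained thermal stress σ = E·α·ΔT = 124.0×10³ MPa × 17.0×10⁻⁶ × 256.5 = 539 MPa (compressive).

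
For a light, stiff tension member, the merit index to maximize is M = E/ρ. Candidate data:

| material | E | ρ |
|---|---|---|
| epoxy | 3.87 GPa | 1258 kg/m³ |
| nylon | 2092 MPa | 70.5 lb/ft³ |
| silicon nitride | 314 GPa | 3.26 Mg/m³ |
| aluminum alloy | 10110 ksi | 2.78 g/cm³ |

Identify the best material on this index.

silicon nitride

Putting every candidate on a common basis:
  epoxy: E = 3.870 GPa, ρ = 1258 kg/m³
  nylon: E = 2.092 GPa, ρ = 1129 kg/m³
  silicon nitride: E = 314.0 GPa, ρ = 3260 kg/m³
  aluminum alloy: E = 69.71 GPa, ρ = 2780 kg/m³
  silicon nitride: M = 96.3 MN·m/kg
  aluminum alloy: M = 25.1 MN·m/kg
  epoxy: M = 3.08 MN·m/kg
  nylon: M = 1.85 MN·m/kg
Silicon nitride ranks first.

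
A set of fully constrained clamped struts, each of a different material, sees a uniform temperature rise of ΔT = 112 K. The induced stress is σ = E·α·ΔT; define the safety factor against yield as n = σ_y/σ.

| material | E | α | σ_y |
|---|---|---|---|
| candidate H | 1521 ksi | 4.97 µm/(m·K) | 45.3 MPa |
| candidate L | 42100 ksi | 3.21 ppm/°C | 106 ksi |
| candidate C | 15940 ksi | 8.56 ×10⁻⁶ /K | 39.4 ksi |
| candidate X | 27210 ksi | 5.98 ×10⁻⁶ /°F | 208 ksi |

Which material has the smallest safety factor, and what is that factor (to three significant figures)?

In consistent units (E in GPa, α in ×10⁻⁶/K, σ_y in MPa):
  candidate H: E = 10.49, α = 4.97, σ_y = 45.30 → σ = 5.84 MPa, n = 7.76
  candidate L: E = 290.3, α = 3.21, σ_y = 730.8 → σ = 104 MPa, n = 7.00
  candidate C: E = 109.9, α = 8.56, σ_y = 271.7 → σ = 105 MPa, n = 2.58
  candidate X: E = 187.6, α = 10.8, σ_y = 1434 → σ = 226 MPa, n = 6.34
Candidate C has the lowest safety factor, n = 2.58.

candidate C, n = 2.58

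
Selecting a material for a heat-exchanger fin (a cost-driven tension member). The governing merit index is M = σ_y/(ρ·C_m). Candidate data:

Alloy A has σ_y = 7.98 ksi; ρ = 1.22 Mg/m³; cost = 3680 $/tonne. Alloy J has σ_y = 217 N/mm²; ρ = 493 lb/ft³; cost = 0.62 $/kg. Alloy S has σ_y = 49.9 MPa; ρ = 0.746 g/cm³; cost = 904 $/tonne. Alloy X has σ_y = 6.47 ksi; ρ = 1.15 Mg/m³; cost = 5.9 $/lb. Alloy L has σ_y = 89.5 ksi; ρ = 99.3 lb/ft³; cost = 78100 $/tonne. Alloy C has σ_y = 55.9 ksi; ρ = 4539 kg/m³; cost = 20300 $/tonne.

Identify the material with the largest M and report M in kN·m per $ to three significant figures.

alloy S, M = 74.0 kN·m per $

In SI units:
  alloy A: σ_y = 55.02 MPa, ρ = 1220 kg/m³, cost = 3.680 $/kg
  alloy J: σ_y = 217.0 MPa, ρ = 7897 kg/m³, cost = 0.6200 $/kg
  alloy S: σ_y = 49.90 MPa, ρ = 746.0 kg/m³, cost = 0.9040 $/kg
  alloy X: σ_y = 44.61 MPa, ρ = 1150 kg/m³, cost = 13.01 $/kg
  alloy L: σ_y = 617.1 MPa, ρ = 1591 kg/m³, cost = 78.10 $/kg
  alloy C: σ_y = 385.4 MPa, ρ = 4539 kg/m³, cost = 20.30 $/kg
  alloy S: M = 74.0 kN·m per $
  alloy J: M = 44.3 kN·m per $
  alloy A: M = 12.3 kN·m per $
  alloy L: M = 4.97 kN·m per $
  alloy C: M = 4.18 kN·m per $
  alloy X: M = 2.98 kN·m per $
Alloy S has the largest M.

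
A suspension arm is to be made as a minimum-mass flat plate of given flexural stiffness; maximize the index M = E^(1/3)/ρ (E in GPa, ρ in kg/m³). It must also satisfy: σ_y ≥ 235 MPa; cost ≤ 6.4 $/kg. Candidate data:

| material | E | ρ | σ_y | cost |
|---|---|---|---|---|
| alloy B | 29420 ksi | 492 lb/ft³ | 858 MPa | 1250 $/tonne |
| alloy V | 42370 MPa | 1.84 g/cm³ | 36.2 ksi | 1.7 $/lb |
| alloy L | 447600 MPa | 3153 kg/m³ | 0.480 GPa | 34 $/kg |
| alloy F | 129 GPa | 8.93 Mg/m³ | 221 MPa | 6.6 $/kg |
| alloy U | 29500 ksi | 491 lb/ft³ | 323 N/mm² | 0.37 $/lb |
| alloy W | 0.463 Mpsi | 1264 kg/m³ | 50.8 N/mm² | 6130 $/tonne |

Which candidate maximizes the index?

alloy V

Screen on constraints: σ_y ≥ 235 MPa; cost ≤ 6.4 $/kg. Survivors: alloy B, alloy V, alloy U.
In SI units:
  alloy B: E = 202.8 GPa, ρ = 7881 kg/m³
  alloy V: E = 42.37 GPa, ρ = 1840 kg/m³
  alloy U: E = 203.4 GPa, ρ = 7865 kg/m³
  alloy V: M = 1.89×10⁻³
  alloy U: M = 0.748×10⁻³
  alloy B: M = 0.746×10⁻³
Alloy V ranks first.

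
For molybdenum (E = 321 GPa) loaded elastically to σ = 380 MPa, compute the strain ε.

1.18×10⁻³

ε = σ/E = 380 / 321000 = 1.18×10⁻³.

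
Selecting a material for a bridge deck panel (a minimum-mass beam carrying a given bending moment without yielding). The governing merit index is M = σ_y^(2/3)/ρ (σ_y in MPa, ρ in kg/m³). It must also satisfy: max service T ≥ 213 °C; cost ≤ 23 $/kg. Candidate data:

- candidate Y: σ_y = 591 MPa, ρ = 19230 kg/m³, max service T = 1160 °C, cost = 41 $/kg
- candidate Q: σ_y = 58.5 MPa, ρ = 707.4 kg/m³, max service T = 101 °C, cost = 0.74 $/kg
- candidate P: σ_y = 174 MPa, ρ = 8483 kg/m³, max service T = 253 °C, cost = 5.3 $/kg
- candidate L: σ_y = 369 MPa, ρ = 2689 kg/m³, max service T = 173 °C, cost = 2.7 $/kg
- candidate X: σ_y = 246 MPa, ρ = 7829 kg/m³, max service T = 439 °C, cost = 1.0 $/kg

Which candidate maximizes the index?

candidate X

Screen on constraints: max service T ≥ 213 °C; cost ≤ 23 $/kg. Survivors: candidate P, candidate X.
Per-candidate index values:
  candidate X: M = 5.01×10⁻³
  candidate P: M = 3.67×10⁻³
The maximum is for candidate X.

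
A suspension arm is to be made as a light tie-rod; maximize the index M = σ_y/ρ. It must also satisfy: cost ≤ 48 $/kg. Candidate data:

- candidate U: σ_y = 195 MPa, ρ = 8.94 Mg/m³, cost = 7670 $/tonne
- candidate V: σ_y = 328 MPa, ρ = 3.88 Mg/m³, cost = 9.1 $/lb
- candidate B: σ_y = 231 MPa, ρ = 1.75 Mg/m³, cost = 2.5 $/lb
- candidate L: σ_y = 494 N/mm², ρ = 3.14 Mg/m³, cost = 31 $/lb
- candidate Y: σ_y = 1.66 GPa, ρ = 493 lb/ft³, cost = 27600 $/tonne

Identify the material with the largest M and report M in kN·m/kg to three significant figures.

candidate Y, M = 210 kN·m/kg

Screen on constraints: cost ≤ 48 $/kg. Survivors: candidate U, candidate V, candidate B, candidate Y.
Normalizing units and computing the index:
  candidate U: σ_y = 195.0 MPa, ρ = 8940 kg/m³
  candidate V: σ_y = 328.0 MPa, ρ = 3880 kg/m³
  candidate B: σ_y = 231.0 MPa, ρ = 1750 kg/m³
  candidate Y: σ_y = 1660 MPa, ρ = 7897 kg/m³
  candidate Y: M = 210 kN·m/kg
  candidate B: M = 132 kN·m/kg
  candidate V: M = 84.5 kN·m/kg
  candidate U: M = 21.8 kN·m/kg
Candidate Y ranks first.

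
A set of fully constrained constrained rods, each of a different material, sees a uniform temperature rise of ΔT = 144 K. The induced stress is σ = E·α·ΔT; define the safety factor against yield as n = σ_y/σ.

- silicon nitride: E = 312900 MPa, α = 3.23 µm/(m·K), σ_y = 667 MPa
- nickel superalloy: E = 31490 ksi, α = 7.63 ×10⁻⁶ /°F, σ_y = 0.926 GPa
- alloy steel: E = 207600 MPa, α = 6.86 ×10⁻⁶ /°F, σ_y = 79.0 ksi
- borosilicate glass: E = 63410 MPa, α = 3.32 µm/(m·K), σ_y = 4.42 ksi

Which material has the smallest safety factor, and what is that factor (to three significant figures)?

borosilicate glass, n = 1.01

With everything in SI (GPa, ×10⁻⁶/K, MPa):
  silicon nitride: E = 312.9, α = 3.23, σ_y = 667.0 → σ = 146 MPa, n = 4.58
  nickel superalloy: E = 217.1, α = 13.7, σ_y = 926.0 → σ = 429 MPa, n = 2.16
  alloy steel: E = 207.6, α = 12.3, σ_y = 544.7 → σ = 369 MPa, n = 1.48
  borosilicate glass: E = 63.41, α = 3.32, σ_y = 30.47 → σ = 30.3 MPa, n = 1.01
The minimum is borosilicate glass at n = 1.01.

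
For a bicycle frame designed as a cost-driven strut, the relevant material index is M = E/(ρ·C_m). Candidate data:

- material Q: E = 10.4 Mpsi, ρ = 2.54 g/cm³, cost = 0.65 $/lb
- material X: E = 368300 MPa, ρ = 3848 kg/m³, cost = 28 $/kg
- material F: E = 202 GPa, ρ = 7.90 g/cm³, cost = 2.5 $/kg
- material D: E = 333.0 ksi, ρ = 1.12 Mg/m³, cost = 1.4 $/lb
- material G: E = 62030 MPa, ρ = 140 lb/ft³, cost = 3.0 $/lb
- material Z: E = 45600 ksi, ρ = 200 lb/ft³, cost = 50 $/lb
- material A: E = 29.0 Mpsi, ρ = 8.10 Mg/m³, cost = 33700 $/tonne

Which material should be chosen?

In SI units:
  material Q: E = 71.71 GPa, ρ = 2540 kg/m³, cost = 1.433 $/kg
  material X: E = 368.3 GPa, ρ = 3848 kg/m³, cost = 28.00 $/kg
  material F: E = 202.0 GPa, ρ = 7900 kg/m³, cost = 2.500 $/kg
  material D: E = 2.296 GPa, ρ = 1120 kg/m³, cost = 3.086 $/kg
  material G: E = 62.03 GPa, ρ = 2243 kg/m³, cost = 6.614 $/kg
  material Z: E = 314.4 GPa, ρ = 3204 kg/m³, cost = 110.2 $/kg
  material A: E = 199.9 GPa, ρ = 8100 kg/m³, cost = 33.70 $/kg
  material Q: M = 19.7 MN·m per $
  material F: M = 10.2 MN·m per $
  material G: M = 4.18 MN·m per $
  material X: M = 3.42 MN·m per $
  material Z: M = 0.890 MN·m per $
  material A: M = 0.732 MN·m per $
  material D: M = 0.664 MN·m per $
The maximum is for material Q.

material Q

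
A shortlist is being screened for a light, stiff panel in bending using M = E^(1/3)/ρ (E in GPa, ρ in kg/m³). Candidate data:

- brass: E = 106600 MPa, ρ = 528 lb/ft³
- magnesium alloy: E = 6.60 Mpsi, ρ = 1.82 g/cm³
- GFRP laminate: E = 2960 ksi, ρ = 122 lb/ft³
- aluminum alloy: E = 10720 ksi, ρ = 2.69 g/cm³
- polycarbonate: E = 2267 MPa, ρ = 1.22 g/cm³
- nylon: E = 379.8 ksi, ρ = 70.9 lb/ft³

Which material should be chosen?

magnesium alloy

Normalizing units and computing the index:
  brass: E = 106.6 GPa, ρ = 8458 kg/m³
  magnesium alloy: E = 45.51 GPa, ρ = 1820 kg/m³
  GFRP laminate: E = 20.41 GPa, ρ = 1954 kg/m³
  aluminum alloy: E = 73.91 GPa, ρ = 2690 kg/m³
  polycarbonate: E = 2.267 GPa, ρ = 1220 kg/m³
  nylon: E = 2.619 GPa, ρ = 1136 kg/m³
  magnesium alloy: M = 1.96×10⁻³
  aluminum alloy: M = 1.56×10⁻³
  GFRP laminate: M = 1.40×10⁻³
  nylon: M = 1.21×10⁻³
  polycarbonate: M = 1.08×10⁻³
  brass: M = 0.561×10⁻³
Magnesium alloy has the largest M.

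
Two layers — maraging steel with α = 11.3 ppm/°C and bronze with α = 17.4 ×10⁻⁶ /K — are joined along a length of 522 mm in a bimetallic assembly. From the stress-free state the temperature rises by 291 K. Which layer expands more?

α(maraging steel) = 11.3×10⁻⁶/K vs α(bronze) = 17.4×10⁻⁶/K.
Higher α expands more for the same ΔT: bronze.

bronze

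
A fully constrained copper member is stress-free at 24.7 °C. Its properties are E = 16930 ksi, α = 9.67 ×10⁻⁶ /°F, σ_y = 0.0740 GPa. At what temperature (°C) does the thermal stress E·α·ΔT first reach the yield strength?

61.1 °C

E = 16930 ksi = 116.7 GPa.
α = 9.67×10⁻⁶/°F × 9/5 = 17.4×10⁻⁶/K.
σ_y = 0.0740 GPa = 74.00 MPa.
E·α·ΔT = 74.00 MPa ⇒ ΔT = 74.00 / (116.7×10³ × 17.4×10⁻⁶) = 36.42 K.
T = 24.7 + 36.42 = 61.12 °C.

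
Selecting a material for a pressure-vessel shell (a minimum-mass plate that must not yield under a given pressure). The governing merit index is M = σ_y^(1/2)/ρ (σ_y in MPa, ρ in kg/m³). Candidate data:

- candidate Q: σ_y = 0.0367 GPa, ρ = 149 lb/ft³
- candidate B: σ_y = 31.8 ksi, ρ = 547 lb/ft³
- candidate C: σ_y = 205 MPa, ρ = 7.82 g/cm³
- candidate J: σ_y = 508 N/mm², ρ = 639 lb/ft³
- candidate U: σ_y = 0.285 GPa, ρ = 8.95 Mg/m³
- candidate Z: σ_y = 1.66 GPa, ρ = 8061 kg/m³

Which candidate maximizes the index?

candidate Z

Putting every candidate on a common basis:
  candidate Q: σ_y = 36.70 MPa, ρ = 2387 kg/m³
  candidate B: σ_y = 219.3 MPa, ρ = 8762 kg/m³
  candidate C: σ_y = 205.0 MPa, ρ = 7820 kg/m³
  candidate J: σ_y = 508.0 MPa, ρ = 10240 kg/m³
  candidate U: σ_y = 285.0 MPa, ρ = 8950 kg/m³
  candidate Z: σ_y = 1660 MPa, ρ = 8061 kg/m³
  candidate Z: M = 5.05×10⁻³
  candidate Q: M = 2.54×10⁻³
  candidate J: M = 2.20×10⁻³
  candidate U: M = 1.89×10⁻³
  candidate C: M = 1.83×10⁻³
  candidate B: M = 1.69×10⁻³
Candidate Z has the largest M.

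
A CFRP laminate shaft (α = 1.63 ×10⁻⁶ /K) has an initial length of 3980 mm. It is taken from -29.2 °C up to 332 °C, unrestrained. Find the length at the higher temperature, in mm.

3982.3 mm

ΔT = 332 − (-29.2) = 361.2 K.
ΔL = α·L₀·ΔT = 1.63×10⁻⁶ × 3980 mm × 361.2 K = 2.34 mm.
L = L₀ + ΔL = 3980 + 2.34 = 3982.3 mm.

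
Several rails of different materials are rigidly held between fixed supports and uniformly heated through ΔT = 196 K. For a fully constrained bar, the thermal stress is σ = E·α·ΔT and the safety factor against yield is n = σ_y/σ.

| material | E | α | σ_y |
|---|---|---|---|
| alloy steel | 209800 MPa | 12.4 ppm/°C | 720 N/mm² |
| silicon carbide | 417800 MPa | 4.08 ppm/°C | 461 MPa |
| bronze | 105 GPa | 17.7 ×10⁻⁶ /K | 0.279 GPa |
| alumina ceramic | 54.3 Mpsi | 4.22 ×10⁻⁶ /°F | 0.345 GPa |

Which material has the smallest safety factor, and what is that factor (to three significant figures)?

With everything in SI (GPa, ×10⁻⁶/K, MPa):
  alloy steel: E = 209.8, α = 12.4, σ_y = 720.0 → σ = 510 MPa, n = 1.41
  silicon carbide: E = 417.8, α = 4.08, σ_y = 461.0 → σ = 334 MPa, n = 1.38
  bronze: E = 105.0, α = 17.7, σ_y = 279.0 → σ = 364 MPa, n = 0.766
  alumina ceramic: E = 374.4, α = 7.60, σ_y = 345.0 → σ = 557 MPa, n = 0.619
Smallest n: alumina ceramic with n = 0.619.

alumina ceramic, n = 0.619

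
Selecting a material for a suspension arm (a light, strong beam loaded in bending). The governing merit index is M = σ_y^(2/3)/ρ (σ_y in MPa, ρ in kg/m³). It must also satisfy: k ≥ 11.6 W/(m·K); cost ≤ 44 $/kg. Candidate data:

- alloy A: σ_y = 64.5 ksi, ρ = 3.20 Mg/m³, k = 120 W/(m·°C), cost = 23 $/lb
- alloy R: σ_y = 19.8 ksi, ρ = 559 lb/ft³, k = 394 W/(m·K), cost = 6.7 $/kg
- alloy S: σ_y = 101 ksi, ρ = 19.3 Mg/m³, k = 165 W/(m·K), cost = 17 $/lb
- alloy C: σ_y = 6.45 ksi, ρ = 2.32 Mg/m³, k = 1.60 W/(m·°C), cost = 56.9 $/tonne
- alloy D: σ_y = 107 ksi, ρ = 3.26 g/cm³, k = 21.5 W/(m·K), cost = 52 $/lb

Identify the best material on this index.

Screen on constraints: k ≥ 11.6 W/(m·K); cost ≤ 44 $/kg. Survivors: alloy R, alloy S.
Putting every candidate on a common basis:
  alloy R: σ_y = 136.5 MPa, ρ = 8954 kg/m³
  alloy S: σ_y = 696.4 MPa, ρ = 19300 kg/m³
  alloy S: M = 4.07×10⁻³
  alloy R: M = 2.96×10⁻³
The maximum is for alloy S.

alloy S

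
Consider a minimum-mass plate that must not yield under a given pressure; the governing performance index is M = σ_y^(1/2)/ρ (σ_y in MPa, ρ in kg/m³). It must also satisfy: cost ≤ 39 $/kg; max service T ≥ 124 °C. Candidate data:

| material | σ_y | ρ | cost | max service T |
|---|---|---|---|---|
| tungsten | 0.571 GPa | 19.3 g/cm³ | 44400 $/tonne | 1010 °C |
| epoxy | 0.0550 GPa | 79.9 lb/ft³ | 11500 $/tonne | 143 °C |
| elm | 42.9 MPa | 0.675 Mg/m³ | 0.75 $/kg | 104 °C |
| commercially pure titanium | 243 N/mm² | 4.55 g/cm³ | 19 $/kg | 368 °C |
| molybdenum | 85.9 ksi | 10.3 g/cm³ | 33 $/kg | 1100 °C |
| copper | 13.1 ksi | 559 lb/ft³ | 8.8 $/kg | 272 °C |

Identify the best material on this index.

epoxy

Screen on constraints: cost ≤ 39 $/kg; max service T ≥ 124 °C. Survivors: epoxy, commercially pure titanium, molybdenum, copper.
Convert each candidate to consistent units, then evaluate M:
  epoxy: σ_y = 55.00 MPa, ρ = 1280 kg/m³
  commercially pure titanium: σ_y = 243.0 MPa, ρ = 4550 kg/m³
  molybdenum: σ_y = 592.3 MPa, ρ = 10300 kg/m³
  copper: σ_y = 90.32 MPa, ρ = 8954 kg/m³
  epoxy: M = 5.79×10⁻³
  commercially pure titanium: M = 3.43×10⁻³
  molybdenum: M = 2.36×10⁻³
  copper: M = 1.06×10⁻³
Epoxy ranks first.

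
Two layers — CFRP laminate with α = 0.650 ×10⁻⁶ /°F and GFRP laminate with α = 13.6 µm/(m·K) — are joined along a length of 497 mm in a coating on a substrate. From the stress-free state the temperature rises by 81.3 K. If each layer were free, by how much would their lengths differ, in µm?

502 µm

CFRP laminate: α = 0.650×10⁻⁶/°F × 9/5 = 1.17×10⁻⁶/K.
Δα = |1.17 − 13.6|×10⁻⁶/K = 12.4×10⁻⁶/K.
ΔL_mismatch = Δα·L·ΔT = 12.4×10⁻⁶ × 497.0 mm × 81.3 K = 502 µm.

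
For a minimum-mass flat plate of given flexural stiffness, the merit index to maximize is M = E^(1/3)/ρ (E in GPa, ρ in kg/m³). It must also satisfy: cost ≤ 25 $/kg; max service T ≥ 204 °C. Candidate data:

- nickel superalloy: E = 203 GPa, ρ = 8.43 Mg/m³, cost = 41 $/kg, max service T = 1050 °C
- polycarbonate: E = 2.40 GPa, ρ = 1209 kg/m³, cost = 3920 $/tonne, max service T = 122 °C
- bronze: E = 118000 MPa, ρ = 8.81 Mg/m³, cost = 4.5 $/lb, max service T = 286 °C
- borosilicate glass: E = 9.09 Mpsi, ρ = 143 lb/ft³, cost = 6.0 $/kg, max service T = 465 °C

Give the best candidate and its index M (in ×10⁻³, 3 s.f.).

Screen on constraints: cost ≤ 25 $/kg; max service T ≥ 204 °C. Survivors: bronze, borosilicate glass.
In SI units:
  bronze: E = 118.0 GPa, ρ = 8810 kg/m³
  borosilicate glass: E = 62.67 GPa, ρ = 2291 kg/m³
  borosilicate glass: M = 1.73×10⁻³
  bronze: M = 0.557×10⁻³
Borosilicate glass has the largest M.

borosilicate glass, M = 1.73×10⁻³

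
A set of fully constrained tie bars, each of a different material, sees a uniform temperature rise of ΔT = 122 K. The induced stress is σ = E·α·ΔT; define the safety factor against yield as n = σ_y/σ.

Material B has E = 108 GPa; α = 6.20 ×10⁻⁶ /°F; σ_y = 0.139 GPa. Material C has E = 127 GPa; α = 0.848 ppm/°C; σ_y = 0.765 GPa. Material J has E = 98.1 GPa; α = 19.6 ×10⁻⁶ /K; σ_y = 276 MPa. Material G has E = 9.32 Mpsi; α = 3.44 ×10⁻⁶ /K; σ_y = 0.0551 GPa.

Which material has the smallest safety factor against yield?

material B

Per material, after unit conversion:
  material B: E = 108.0, α = 11.2, σ_y = 139.0 → σ = 147 MPa, n = 0.945
  material C: E = 127.0, α = 0.848, σ_y = 765.0 → σ = 13.1 MPa, n = 58.2
  material J: E = 98.10, α = 19.6, σ_y = 276.0 → σ = 235 MPa, n = 1.18
  material G: E = 64.26, α = 3.44, σ_y = 55.10 → σ = 27.0 MPa, n = 2.04
The minimum is material B at n = 0.945.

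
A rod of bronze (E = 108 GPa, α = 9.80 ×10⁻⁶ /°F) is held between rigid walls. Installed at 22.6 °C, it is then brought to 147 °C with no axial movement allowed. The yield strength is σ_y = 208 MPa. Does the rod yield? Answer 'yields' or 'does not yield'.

α = 9.80×10⁻⁶/°F × 9/5 = 17.6×10⁻⁶/K.
ΔT = 124.4 K. Constrained thermal stress σ = E·α·ΔT = 108.0×10³ MPa × 17.6×10⁻⁶ × 124.4 = 237 MPa (compressive).
Compare to σ_y = 208 MPa: σ ≥ σ_y, so it yields.

yields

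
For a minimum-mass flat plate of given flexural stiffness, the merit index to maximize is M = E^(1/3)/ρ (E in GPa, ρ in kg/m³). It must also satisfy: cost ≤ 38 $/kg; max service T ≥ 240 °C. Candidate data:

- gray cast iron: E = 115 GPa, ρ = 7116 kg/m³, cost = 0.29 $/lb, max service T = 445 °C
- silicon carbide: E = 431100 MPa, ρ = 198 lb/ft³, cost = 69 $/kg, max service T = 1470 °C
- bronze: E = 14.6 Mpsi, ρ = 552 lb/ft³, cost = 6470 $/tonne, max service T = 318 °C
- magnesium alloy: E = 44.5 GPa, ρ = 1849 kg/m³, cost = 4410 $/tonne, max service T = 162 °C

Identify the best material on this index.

gray cast iron

Screen on constraints: cost ≤ 38 $/kg; max service T ≥ 240 °C. Survivors: gray cast iron, bronze.
After converting to SI:
  gray cast iron: E = 115.0 GPa, ρ = 7116 kg/m³
  bronze: E = 100.7 GPa, ρ = 8842 kg/m³
  gray cast iron: M = 0.683×10⁻³
  bronze: M = 0.526×10⁻³
Highest index: gray cast iron.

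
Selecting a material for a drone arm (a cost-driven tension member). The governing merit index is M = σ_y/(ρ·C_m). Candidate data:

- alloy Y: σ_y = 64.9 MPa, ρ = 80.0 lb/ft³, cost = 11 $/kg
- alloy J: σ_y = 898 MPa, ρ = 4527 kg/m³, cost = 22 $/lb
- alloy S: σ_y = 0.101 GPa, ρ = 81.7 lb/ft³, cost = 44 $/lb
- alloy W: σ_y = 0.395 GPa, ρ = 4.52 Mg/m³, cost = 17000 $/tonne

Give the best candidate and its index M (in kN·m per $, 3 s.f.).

alloy W, M = 5.14 kN·m per $

Putting every candidate on a common basis:
  alloy Y: σ_y = 64.90 MPa, ρ = 1281 kg/m³, cost = 11.00 $/kg
  alloy J: σ_y = 898.0 MPa, ρ = 4527 kg/m³, cost = 48.50 $/kg
  alloy S: σ_y = 101.0 MPa, ρ = 1309 kg/m³, cost = 97.00 $/kg
  alloy W: σ_y = 395.0 MPa, ρ = 4520 kg/m³, cost = 17.00 $/kg
  alloy W: M = 5.14 kN·m per $
  alloy Y: M = 4.60 kN·m per $
  alloy J: M = 4.09 kN·m per $
  alloy S: M = 0.796 kN·m per $
Alloy W has the largest M.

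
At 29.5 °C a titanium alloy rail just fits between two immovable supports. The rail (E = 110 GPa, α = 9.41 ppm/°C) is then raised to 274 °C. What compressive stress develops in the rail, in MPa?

253 MPa

ΔT = 244.5 K. Constrained thermal stress σ = E·α·ΔT = 110.0×10³ MPa × 9.41×10⁻⁶ × 244.5 = 253 MPa (compressive).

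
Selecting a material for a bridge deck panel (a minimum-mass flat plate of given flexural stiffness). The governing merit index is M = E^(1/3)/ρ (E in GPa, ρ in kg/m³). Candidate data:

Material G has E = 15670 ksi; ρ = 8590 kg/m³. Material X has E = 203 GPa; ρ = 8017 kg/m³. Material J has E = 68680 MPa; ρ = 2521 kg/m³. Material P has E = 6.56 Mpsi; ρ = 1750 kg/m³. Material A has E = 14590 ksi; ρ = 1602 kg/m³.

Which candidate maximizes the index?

Putting every candidate on a common basis:
  material G: E = 108.0 GPa, ρ = 8590 kg/m³
  material X: E = 203.0 GPa, ρ = 8017 kg/m³
  material J: E = 68.68 GPa, ρ = 2521 kg/m³
  material P: E = 45.23 GPa, ρ = 1750 kg/m³
  material A: E = 100.6 GPa, ρ = 1602 kg/m³
  material A: M = 2.90×10⁻³
  material P: M = 2.04×10⁻³
  material J: M = 1.62×10⁻³
  material X: M = 0.733×10⁻³
  material G: M = 0.554×10⁻³
Material A has the largest M.

material A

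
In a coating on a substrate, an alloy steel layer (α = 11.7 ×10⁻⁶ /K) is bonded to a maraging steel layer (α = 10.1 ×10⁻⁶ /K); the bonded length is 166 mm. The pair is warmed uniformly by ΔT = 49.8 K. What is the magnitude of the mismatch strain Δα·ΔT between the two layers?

7.97×10⁻⁵

Δα = |11.7 − 10.1|×10⁻⁶/K = 1.60×10⁻⁶/K.
Mismatch strain = Δα·ΔT = 1.60×10⁻⁶ × 49.8 = 7.97×10⁻⁵.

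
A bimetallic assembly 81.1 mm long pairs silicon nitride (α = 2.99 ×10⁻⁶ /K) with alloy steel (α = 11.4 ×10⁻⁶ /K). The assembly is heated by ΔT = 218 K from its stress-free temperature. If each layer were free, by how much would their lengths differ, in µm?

Δα = |2.99 − 11.4|×10⁻⁶/K = 8.41×10⁻⁶/K.
ΔL_mismatch = Δα·L·ΔT = 8.41×10⁻⁶ × 81.1 mm × 218.0 K = 149 µm.

149 µm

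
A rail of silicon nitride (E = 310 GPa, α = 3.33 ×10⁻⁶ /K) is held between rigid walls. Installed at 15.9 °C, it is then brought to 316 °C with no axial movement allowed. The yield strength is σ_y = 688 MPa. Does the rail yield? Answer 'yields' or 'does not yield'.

ΔT = 300.1 K. Constrained thermal stress σ = E·α·ΔT = 310.0×10³ MPa × 3.33×10⁻⁶ × 300.1 = 310 MPa (compressive).
Compare to σ_y = 688 MPa: σ < σ_y, so it does not yield.

does not yield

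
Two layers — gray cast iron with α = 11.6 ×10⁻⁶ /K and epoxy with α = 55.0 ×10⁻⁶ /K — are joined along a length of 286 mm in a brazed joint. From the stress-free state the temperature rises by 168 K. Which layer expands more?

α(gray cast iron) = 11.6×10⁻⁶/K vs α(epoxy) = 55.0×10⁻⁶/K.
Higher α expands more for the same ΔT: epoxy.

epoxy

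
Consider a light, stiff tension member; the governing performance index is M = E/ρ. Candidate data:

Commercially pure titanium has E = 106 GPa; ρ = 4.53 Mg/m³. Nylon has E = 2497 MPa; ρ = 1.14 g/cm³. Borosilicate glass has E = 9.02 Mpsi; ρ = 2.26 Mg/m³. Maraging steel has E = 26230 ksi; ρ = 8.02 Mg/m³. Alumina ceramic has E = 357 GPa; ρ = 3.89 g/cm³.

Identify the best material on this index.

In SI units:
  commercially pure titanium: E = 106.0 GPa, ρ = 4530 kg/m³
  nylon: E = 2.497 GPa, ρ = 1140 kg/m³
  borosilicate glass: E = 62.19 GPa, ρ = 2260 kg/m³
  maraging steel: E = 180.8 GPa, ρ = 8020 kg/m³
  alumina ceramic: E = 357.0 GPa, ρ = 3890 kg/m³
  alumina ceramic: M = 91.8 MN·m/kg
  borosilicate glass: M = 27.5 MN·m/kg
  commercially pure titanium: M = 23.4 MN·m/kg
  maraging steel: M = 22.5 MN·m/kg
  nylon: M = 2.19 MN·m/kg
Alumina ceramic ranks first.

alumina ceramic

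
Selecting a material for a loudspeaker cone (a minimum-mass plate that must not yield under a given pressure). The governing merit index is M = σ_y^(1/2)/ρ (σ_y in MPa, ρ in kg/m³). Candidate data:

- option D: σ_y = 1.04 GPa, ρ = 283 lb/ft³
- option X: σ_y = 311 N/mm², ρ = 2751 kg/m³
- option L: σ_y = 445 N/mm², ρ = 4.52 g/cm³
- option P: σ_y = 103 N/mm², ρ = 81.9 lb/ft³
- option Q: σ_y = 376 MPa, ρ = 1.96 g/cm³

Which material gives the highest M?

option Q

After converting to SI:
  option D: σ_y = 1040 MPa, ρ = 4533 kg/m³
  option X: σ_y = 311.0 MPa, ρ = 2751 kg/m³
  option L: σ_y = 445.0 MPa, ρ = 4520 kg/m³
  option P: σ_y = 103.0 MPa, ρ = 1312 kg/m³
  option Q: σ_y = 376.0 MPa, ρ = 1960 kg/m³
  option Q: M = 9.89×10⁻³
  option P: M = 7.74×10⁻³
  option D: M = 7.11×10⁻³
  option X: M = 6.41×10⁻³
  option L: M = 4.67×10⁻³
Option Q ranks first.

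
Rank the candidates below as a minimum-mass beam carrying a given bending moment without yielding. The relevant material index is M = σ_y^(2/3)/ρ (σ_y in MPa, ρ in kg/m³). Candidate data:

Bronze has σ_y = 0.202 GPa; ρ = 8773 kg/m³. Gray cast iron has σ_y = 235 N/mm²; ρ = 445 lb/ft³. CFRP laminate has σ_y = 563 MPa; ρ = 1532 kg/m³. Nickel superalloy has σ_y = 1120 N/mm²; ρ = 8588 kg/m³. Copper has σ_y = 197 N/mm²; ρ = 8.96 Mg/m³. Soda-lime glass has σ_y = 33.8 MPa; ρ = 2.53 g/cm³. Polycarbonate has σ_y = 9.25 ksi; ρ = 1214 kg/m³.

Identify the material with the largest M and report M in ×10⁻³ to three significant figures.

After converting to SI:
  bronze: σ_y = 202.0 MPa, ρ = 8773 kg/m³
  gray cast iron: σ_y = 235.0 MPa, ρ = 7128 kg/m³
  CFRP laminate: σ_y = 563.0 MPa, ρ = 1532 kg/m³
  nickel superalloy: σ_y = 1120 MPa, ρ = 8588 kg/m³
  copper: σ_y = 197.0 MPa, ρ = 8960 kg/m³
  soda-lime glass: σ_y = 33.80 MPa, ρ = 2530 kg/m³
  polycarbonate: σ_y = 63.78 MPa, ρ = 1214 kg/m³
  CFRP laminate: M = 44.5×10⁻³
  polycarbonate: M = 13.1×10⁻³
  nickel superalloy: M = 12.6×10⁻³
  gray cast iron: M = 5.34×10⁻³
  soda-lime glass: M = 4.13×10⁻³
  bronze: M = 3.92×10⁻³
  copper: M = 3.78×10⁻³
CFRP laminate has the largest M.

CFRP laminate, M = 44.5×10⁻³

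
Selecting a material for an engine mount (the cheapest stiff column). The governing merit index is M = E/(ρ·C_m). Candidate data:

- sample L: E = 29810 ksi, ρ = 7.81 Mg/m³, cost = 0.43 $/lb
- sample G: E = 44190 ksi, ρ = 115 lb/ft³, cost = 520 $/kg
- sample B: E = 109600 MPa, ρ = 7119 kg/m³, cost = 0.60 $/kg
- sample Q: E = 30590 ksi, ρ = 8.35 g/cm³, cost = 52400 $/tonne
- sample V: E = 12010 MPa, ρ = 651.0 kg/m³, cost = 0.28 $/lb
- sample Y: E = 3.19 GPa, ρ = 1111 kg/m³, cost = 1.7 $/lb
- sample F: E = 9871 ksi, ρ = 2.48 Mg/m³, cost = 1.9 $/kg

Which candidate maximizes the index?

Putting every candidate on a common basis:
  sample L: E = 205.5 GPa, ρ = 7810 kg/m³, cost = 0.9480 $/kg
  sample G: E = 304.7 GPa, ρ = 1842 kg/m³, cost = 520.0 $/kg
  sample B: E = 109.6 GPa, ρ = 7119 kg/m³, cost = 0.6000 $/kg
  sample Q: E = 210.9 GPa, ρ = 8350 kg/m³, cost = 52.40 $/kg
  sample V: E = 12.01 GPa, ρ = 651.0 kg/m³, cost = 0.6173 $/kg
  sample Y: E = 3.190 GPa, ρ = 1111 kg/m³, cost = 3.748 $/kg
  sample F: E = 68.06 GPa, ρ = 2480 kg/m³, cost = 1.900 $/kg
  sample V: M = 29.9 MN·m per $
  sample L: M = 27.8 MN·m per $
  sample B: M = 25.7 MN·m per $
  sample F: M = 14.4 MN·m per $
  sample Y: M = 0.766 MN·m per $
  sample Q: M = 0.482 MN·m per $
  sample G: M = 0.318 MN·m per $
Sample V ranks first.

sample V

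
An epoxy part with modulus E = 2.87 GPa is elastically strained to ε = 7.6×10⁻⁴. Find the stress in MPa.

σ = E·ε = 2870 MPa × 7.6×10⁻⁴ = 2.18 MPa.

2.18 MPa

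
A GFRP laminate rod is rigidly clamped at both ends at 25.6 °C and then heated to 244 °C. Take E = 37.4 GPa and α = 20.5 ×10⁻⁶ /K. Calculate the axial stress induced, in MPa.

167 MPa

ΔT = 218.4 K. Constrained thermal stress σ = E·α·ΔT = 37.40×10³ MPa × 20.5×10⁻⁶ × 218.4 = 167 MPa (compressive).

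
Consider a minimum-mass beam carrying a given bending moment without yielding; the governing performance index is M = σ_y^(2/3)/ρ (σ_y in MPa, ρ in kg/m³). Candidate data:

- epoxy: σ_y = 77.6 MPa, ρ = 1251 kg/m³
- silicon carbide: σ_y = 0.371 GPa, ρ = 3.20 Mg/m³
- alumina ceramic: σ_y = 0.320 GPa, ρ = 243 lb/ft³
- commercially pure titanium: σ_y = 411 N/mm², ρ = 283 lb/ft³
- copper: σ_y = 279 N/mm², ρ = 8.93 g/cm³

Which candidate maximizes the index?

In SI units:
  epoxy: σ_y = 77.60 MPa, ρ = 1251 kg/m³
  silicon carbide: σ_y = 371.0 MPa, ρ = 3200 kg/m³
  alumina ceramic: σ_y = 320.0 MPa, ρ = 3892 kg/m³
  commercially pure titanium: σ_y = 411.0 MPa, ρ = 4533 kg/m³
  copper: σ_y = 279.0 MPa, ρ = 8930 kg/m³
  silicon carbide: M = 16.1×10⁻³
  epoxy: M = 14.5×10⁻³
  commercially pure titanium: M = 12.2×10⁻³
  alumina ceramic: M = 12.0×10⁻³
  copper: M = 4.78×10⁻³
Silicon carbide ranks first.

silicon carbide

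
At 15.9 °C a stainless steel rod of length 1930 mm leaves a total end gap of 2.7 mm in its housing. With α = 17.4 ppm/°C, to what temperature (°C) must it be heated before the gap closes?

α·L₀·ΔT = 2.7 mm ⇒ ΔT = 2.7 / (17.4×10⁻⁶ × 1930.0) = 80.40 K.
T = 15.9 + 80.40 = 96.30 °C.

96.3 °C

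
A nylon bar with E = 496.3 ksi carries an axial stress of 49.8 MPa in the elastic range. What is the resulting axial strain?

0.0146

E = 496.3 ksi = 3.422 GPa = 3422 MPa.
ε = σ/E = 49.8 / 3422 = 0.0146.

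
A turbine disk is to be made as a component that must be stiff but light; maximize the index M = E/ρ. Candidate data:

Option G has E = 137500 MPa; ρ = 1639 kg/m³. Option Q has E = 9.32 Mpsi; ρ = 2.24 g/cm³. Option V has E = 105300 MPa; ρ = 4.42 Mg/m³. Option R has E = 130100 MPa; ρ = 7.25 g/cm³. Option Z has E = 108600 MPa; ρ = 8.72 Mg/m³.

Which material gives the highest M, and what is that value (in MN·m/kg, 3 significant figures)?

In SI units:
  option G: E = 137.5 GPa, ρ = 1639 kg/m³
  option Q: E = 64.26 GPa, ρ = 2240 kg/m³
  option V: E = 105.3 GPa, ρ = 4420 kg/m³
  option R: E = 130.1 GPa, ρ = 7250 kg/m³
  option Z: E = 108.6 GPa, ρ = 8720 kg/m³
  option G: M = 83.9 MN·m/kg
  option Q: M = 28.7 MN·m/kg
  option V: M = 23.8 MN·m/kg
  option R: M = 17.9 MN·m/kg
  option Z: M = 12.5 MN·m/kg
Option G has the largest M.

option G, M = 83.9 MN·m/kg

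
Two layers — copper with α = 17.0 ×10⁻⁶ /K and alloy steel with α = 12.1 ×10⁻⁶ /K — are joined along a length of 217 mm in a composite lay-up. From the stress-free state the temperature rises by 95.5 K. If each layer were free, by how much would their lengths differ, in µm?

102 µm

Δα = |17.0 − 12.1|×10⁻⁶/K = 4.90×10⁻⁶/K.
ΔL_mismatch = Δα·L·ΔT = 4.90×10⁻⁶ × 217.0 mm × 95.5 K = 102 µm.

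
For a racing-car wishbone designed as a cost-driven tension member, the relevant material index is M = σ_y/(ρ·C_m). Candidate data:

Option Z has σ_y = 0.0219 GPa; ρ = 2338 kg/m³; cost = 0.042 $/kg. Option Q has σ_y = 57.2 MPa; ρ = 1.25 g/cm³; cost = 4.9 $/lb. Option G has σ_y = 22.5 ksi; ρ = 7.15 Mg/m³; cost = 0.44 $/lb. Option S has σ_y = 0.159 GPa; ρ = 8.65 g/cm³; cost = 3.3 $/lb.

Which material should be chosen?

Convert each candidate to consistent units, then evaluate M:
  option Z: σ_y = 21.90 MPa, ρ = 2338 kg/m³, cost = 0.04200 $/kg
  option Q: σ_y = 57.20 MPa, ρ = 1250 kg/m³, cost = 10.80 $/kg
  option G: σ_y = 155.1 MPa, ρ = 7150 kg/m³, cost = 0.9700 $/kg
  option S: σ_y = 159.0 MPa, ρ = 8650 kg/m³, cost = 7.275 $/kg
  option Z: M = 223 kN·m per $
  option G: M = 22.4 kN·m per $
  option Q: M = 4.24 kN·m per $
  option S: M = 2.53 kN·m per $
The maximum is for option Z.

option Z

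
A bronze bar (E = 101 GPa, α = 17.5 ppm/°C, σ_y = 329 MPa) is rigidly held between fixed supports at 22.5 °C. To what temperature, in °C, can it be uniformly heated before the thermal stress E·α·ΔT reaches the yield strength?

209 °C

E·α·ΔT = 329.0 MPa ⇒ ΔT = 329.0 / (101.0×10³ × 17.5×10⁻⁶) = 186.1 K.
T = 22.5 + 186.1 = 208.6 °C.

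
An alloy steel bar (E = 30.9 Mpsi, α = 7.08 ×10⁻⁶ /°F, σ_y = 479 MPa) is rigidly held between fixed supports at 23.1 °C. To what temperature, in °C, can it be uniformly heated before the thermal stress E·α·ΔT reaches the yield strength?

200 °C

E = 30.9 Mpsi = 213.0 GPa.
α = 7.08×10⁻⁶/°F × 9/5 = 12.7×10⁻⁶/K.
E·α·ΔT = 479.0 MPa ⇒ ΔT = 479.0 / (213.0×10³ × 12.7×10⁻⁶) = 176.4 K.
T = 23.1 + 176.4 = 199.5 °C.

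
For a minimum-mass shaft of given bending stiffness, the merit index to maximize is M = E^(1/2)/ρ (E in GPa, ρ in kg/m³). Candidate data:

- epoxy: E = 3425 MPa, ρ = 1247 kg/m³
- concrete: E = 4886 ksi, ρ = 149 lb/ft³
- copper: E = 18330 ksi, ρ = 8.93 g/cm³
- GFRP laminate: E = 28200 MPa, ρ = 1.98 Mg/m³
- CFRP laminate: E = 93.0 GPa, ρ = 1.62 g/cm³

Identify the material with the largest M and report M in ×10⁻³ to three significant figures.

CFRP laminate, M = 5.95×10⁻³

Putting every candidate on a common basis:
  epoxy: E = 3.425 GPa, ρ = 1247 kg/m³
  concrete: E = 33.69 GPa, ρ = 2387 kg/m³
  copper: E = 126.4 GPa, ρ = 8930 kg/m³
  GFRP laminate: E = 28.20 GPa, ρ = 1980 kg/m³
  CFRP laminate: E = 93.00 GPa, ρ = 1620 kg/m³
  CFRP laminate: M = 5.95×10⁻³
  GFRP laminate: M = 2.68×10⁻³
  concrete: M = 2.43×10⁻³
  epoxy: M = 1.48×10⁻³
  copper: M = 1.26×10⁻³
The maximum is for CFRP laminate.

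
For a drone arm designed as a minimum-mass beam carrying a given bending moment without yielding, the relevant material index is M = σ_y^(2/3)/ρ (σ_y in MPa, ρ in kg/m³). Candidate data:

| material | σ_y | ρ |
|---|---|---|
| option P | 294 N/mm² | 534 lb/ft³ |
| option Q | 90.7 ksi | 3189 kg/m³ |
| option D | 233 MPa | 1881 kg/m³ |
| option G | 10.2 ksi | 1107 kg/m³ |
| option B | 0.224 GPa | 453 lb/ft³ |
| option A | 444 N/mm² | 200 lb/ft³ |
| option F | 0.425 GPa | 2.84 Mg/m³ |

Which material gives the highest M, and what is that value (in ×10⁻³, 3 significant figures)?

Convert each candidate to consistent units, then evaluate M:
  option P: σ_y = 294.0 MPa, ρ = 8554 kg/m³
  option Q: σ_y = 625.4 MPa, ρ = 3189 kg/m³
  option D: σ_y = 233.0 MPa, ρ = 1881 kg/m³
  option G: σ_y = 70.33 MPa, ρ = 1107 kg/m³
  option B: σ_y = 224.0 MPa, ρ = 7256 kg/m³
  option A: σ_y = 444.0 MPa, ρ = 3204 kg/m³
  option F: σ_y = 425.0 MPa, ρ = 2840 kg/m³
  option Q: M = 22.9×10⁻³
  option D: M = 20.1×10⁻³
  option F: M = 19.9×10⁻³
  option A: M = 18.2×10⁻³
  option G: M = 15.4×10⁻³
  option P: M = 5.17×10⁻³
  option B: M = 5.08×10⁻³
Option Q has the largest M.

option Q, M = 22.9×10⁻³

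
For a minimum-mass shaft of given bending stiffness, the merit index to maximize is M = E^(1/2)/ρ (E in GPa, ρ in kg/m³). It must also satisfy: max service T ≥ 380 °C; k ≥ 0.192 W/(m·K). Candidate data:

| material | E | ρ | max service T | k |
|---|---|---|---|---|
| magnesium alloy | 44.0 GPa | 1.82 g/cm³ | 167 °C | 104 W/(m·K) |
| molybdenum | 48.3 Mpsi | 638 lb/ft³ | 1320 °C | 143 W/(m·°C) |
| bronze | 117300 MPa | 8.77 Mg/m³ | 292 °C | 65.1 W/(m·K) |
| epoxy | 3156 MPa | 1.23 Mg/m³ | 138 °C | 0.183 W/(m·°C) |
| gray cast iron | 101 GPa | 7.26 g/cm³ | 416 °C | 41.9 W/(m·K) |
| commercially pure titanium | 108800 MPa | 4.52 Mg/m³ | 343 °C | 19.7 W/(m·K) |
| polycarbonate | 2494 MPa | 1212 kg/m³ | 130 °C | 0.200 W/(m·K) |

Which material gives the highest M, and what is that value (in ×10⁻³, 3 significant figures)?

molybdenum, M = 1.79×10⁻³

Screen on constraints: max service T ≥ 380 °C; k ≥ 0.192 W/(m·K). Survivors: molybdenum, gray cast iron.
Normalizing units and computing the index:
  molybdenum: E = 333.0 GPa, ρ = 10220 kg/m³
  gray cast iron: E = 101.0 GPa, ρ = 7260 kg/m³
  molybdenum: M = 1.79×10⁻³
  gray cast iron: M = 1.38×10⁻³
The maximum is for molybdenum.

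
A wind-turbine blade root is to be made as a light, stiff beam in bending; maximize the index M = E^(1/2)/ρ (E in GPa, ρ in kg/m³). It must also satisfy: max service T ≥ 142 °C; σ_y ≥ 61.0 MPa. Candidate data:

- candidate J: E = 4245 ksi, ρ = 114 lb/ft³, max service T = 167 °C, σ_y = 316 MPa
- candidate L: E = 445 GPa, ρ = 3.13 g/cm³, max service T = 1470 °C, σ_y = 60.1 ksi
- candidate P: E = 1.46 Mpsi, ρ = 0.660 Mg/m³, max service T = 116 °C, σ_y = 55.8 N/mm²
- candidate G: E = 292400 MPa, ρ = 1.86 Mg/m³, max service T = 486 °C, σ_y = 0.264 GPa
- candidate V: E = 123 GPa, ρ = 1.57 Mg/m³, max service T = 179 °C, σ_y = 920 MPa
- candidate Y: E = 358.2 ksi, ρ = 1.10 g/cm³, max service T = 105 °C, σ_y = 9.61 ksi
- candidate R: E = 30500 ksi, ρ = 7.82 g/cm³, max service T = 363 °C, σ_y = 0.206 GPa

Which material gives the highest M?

candidate G

Screen on constraints: max service T ≥ 142 °C; σ_y ≥ 61.0 MPa. Survivors: candidate J, candidate L, candidate G, candidate V, candidate R.
Convert each candidate to consistent units, then evaluate M:
  candidate J: E = 29.27 GPa, ρ = 1826 kg/m³
  candidate L: E = 445.0 GPa, ρ = 3130 kg/m³
  candidate G: E = 292.4 GPa, ρ = 1860 kg/m³
  candidate V: E = 123.0 GPa, ρ = 1570 kg/m³
  candidate R: E = 210.3 GPa, ρ = 7820 kg/m³
  candidate G: M = 9.19×10⁻³
  candidate V: M = 7.06×10⁻³
  candidate L: M = 6.74×10⁻³
  candidate J: M = 2.96×10⁻³
  candidate R: M = 1.85×10⁻³
Candidate G has the largest M.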